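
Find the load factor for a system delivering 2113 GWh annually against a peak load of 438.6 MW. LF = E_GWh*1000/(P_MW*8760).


LF = 2113 * 1000 / (438.6 * 8760) = 0.5500


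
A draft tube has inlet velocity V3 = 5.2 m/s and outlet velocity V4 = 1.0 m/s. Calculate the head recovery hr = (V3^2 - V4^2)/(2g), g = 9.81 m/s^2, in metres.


hr = (5.2^2 - 1.0^2) / (2*9.81) = 1.3272 m


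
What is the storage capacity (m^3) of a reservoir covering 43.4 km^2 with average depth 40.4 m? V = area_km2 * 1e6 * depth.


V = 43.4 * 1e6 * 40.4 = 1.7534e+09 m^3


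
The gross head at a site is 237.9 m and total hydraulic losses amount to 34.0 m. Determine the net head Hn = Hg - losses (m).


Hn = 237.9 - 34.0 = 203.9000 m


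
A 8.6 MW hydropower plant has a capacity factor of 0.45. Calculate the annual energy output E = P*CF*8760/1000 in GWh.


E = 8.6 * 0.45 * 8760 / 1000 = 33.9012 GWh


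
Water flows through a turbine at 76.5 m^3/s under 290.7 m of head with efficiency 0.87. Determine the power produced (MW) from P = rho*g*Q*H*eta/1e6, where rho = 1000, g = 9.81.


P = 1000 * 9.81 * 76.5 * 290.7 * 0.87 / 1e6 = 189.7994 MW


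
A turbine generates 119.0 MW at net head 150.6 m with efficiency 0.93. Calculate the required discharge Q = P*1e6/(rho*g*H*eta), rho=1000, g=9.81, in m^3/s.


Q = 119.0 * 1e6 / (1000 * 9.81 * 150.6 * 0.93) = 86.6104 m^3/s


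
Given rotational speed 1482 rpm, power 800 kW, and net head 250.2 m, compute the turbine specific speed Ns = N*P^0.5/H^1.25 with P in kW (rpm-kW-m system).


Ns = 1482 * 800^0.5 / 250.2^1.25 = 42.1244


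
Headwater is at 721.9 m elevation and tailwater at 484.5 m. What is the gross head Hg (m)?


Hg = 721.9 - 484.5 = 237.4000 m


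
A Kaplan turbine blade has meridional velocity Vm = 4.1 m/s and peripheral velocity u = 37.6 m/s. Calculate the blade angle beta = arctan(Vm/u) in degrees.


beta = arctan(4.1 / 37.6) = 6.2231 degrees


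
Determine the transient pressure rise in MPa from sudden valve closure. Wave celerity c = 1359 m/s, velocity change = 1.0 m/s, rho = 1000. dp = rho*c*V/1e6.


dp = 1000 * 1359 * 1.0 / 1e6 = 1.3590 MPa


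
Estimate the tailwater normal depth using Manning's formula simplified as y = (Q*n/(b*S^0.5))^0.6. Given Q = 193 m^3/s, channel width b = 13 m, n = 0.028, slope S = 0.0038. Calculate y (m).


y = (193 * 0.028 / (13 * 0.0038^0.5))^0.6 = 3.1429 m


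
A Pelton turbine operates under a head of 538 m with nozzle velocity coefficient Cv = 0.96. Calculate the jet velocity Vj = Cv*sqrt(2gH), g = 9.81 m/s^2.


Vj = 0.96 * sqrt(2*9.81*538) = 98.6306 m/s


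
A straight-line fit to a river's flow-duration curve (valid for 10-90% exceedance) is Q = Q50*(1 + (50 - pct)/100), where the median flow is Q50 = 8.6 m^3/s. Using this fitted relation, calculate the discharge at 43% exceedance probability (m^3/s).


Q = 8.6 * (1 + (50 - 43)/100) = 9.2020 m^3/s


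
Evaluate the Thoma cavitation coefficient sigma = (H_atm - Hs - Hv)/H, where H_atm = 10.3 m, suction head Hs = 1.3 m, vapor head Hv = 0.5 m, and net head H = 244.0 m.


sigma = (10.3 - 1.3 - 0.5) / 244.0 = 0.0348


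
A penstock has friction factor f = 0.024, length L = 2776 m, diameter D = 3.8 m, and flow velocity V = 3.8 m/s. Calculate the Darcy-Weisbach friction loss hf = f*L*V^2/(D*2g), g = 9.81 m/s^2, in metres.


hf = 0.024 * 2776 * 3.8^2 / (3.8 * 2 * 9.81) = 12.9037 m


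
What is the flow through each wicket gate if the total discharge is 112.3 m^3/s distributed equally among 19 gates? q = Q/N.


q = 112.3 / 19 = 5.9105 m^3/s


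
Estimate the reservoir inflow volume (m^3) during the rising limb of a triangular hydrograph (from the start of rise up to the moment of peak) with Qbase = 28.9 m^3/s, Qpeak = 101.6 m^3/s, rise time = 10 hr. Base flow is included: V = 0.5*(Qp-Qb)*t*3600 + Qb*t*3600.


V = 0.5*(101.6 - 28.9)*10*3600 + 28.9*10*3600 = 2.3490e+06 m^3


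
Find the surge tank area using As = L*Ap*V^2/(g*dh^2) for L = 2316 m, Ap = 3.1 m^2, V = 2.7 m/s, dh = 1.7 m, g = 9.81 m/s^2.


As = 2316 * 3.1 * 2.7^2 / (9.81 * 1.7^2) = 1846.1243 m^2


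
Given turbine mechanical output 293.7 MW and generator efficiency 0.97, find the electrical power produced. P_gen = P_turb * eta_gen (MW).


P_gen = 293.7 * 0.97 = 284.8890 MW


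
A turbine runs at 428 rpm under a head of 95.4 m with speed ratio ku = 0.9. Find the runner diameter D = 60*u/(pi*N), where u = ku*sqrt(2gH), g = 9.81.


u = 0.9 * sqrt(2*9.81*95.4) = 38.9373 m/s
D = 60 * 38.9373 / (pi * 428) = 1.7375 m


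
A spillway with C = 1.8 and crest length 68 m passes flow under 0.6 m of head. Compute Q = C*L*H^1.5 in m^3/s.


Q = 1.8 * 68 * 0.6^1.5 = 56.8864 m^3/s


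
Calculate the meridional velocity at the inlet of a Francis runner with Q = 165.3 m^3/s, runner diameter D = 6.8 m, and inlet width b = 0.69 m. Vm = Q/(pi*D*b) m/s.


Vm = 165.3 / (pi * 6.8 * 0.69) = 11.2141 m/s


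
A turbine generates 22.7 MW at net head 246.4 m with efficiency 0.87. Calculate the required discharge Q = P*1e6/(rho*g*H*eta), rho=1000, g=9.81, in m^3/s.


Q = 22.7 * 1e6 / (1000 * 9.81 * 246.4 * 0.87) = 10.7944 m^3/s


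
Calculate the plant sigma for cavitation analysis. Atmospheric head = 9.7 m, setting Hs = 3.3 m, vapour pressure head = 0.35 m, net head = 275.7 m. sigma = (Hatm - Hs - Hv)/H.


sigma = (9.7 - 3.3 - 0.35) / 275.7 = 0.0219


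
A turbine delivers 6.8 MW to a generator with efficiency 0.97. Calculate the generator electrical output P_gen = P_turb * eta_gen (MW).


P_gen = 6.8 * 0.97 = 6.5960 MW


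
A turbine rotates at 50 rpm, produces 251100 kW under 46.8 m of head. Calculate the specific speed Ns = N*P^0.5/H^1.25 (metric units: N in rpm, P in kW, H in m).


Ns = 50 * 251100^0.5 / 46.8^1.25 = 204.6850


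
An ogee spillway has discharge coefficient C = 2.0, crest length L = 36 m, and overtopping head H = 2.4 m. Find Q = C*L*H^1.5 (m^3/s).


Q = 2.0 * 36 * 2.4^1.5 = 267.7006 m^3/s


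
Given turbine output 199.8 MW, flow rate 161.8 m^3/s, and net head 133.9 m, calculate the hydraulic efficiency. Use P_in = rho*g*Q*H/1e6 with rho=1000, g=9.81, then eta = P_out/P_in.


P_in = 1000 * 9.81 * 161.8 * 133.9 / 1e6 = 212.5338 MW
eta = 199.8 / 212.5338 = 0.9401


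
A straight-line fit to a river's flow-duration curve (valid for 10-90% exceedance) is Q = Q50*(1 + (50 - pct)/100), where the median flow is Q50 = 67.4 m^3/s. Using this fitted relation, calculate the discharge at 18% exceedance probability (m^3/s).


Q = 67.4 * (1 + (50 - 18)/100) = 88.9680 m^3/s


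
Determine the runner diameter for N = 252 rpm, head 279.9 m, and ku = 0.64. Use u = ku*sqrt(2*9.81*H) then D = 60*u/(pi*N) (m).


u = 0.64 * sqrt(2*9.81*279.9) = 47.4276 m/s
D = 60 * 47.4276 / (pi * 252) = 3.5944 m


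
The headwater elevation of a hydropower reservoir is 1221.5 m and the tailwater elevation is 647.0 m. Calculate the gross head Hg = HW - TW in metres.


Hg = 1221.5 - 647.0 = 574.5000 m


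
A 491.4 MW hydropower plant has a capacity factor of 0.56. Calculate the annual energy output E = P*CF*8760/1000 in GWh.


E = 491.4 * 0.56 * 8760 / 1000 = 2410.6118 GWh


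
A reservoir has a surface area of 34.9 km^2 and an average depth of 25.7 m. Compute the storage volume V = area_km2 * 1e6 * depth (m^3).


V = 34.9 * 1e6 * 25.7 = 8.9693e+08 m^3


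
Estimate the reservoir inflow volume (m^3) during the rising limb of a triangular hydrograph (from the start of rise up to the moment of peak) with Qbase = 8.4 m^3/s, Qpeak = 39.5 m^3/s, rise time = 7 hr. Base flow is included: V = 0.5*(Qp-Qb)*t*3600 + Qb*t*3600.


V = 0.5*(39.5 - 8.4)*7*3600 + 8.4*7*3600 = 603540.0000 m^3


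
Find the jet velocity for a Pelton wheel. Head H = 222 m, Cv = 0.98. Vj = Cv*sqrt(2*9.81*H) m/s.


Vj = 0.98 * sqrt(2*9.81*222) = 64.6773 m/s


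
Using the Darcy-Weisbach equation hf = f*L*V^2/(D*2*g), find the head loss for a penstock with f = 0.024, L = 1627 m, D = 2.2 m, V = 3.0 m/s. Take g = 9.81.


hf = 0.024 * 1627 * 3.0^2 / (2.2 * 2 * 9.81) = 8.1418 m


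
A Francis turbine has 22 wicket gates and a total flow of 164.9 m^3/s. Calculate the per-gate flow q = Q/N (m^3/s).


q = 164.9 / 22 = 7.4955 m^3/s


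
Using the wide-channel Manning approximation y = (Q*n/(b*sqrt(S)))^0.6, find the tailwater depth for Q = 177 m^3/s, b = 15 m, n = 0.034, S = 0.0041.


y = (177 * 0.034 / (15 * 0.0041^0.5))^0.6 = 3.0073 m


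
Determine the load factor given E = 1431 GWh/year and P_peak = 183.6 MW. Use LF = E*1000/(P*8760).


LF = 1431 * 1000 / (183.6 * 8760) = 0.8897


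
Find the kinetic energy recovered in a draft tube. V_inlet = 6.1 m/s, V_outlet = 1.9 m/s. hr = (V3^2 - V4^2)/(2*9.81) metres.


hr = (6.1^2 - 1.9^2) / (2*9.81) = 1.7125 m


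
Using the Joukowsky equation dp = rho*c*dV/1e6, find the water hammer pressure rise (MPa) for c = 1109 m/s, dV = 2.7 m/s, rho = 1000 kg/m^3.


dp = 1000 * 1109 * 2.7 / 1e6 = 2.9943 MPa


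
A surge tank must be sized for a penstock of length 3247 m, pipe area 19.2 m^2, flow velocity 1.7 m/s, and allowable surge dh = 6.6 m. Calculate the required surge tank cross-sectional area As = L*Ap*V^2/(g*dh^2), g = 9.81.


As = 3247 * 19.2 * 1.7^2 / (9.81 * 6.6^2) = 421.6232 m^2


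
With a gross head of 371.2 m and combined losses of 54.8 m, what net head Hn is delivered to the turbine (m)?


Hn = 371.2 - 54.8 = 316.4000 m


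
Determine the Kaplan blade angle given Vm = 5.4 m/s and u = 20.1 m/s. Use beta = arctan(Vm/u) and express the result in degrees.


beta = arctan(5.4 / 20.1) = 15.0378 degrees


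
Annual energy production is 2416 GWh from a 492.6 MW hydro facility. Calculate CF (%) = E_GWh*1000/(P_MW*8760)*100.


CF = 2416 * 1000 / (492.6 * 8760) * 100 = 55.9884 %


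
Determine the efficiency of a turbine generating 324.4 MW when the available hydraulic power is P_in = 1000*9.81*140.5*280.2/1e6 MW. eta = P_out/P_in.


P_in = 1000 * 9.81 * 140.5 * 280.2 / 1e6 = 386.2011 MW
eta = 324.4 / 386.2011 = 0.8400


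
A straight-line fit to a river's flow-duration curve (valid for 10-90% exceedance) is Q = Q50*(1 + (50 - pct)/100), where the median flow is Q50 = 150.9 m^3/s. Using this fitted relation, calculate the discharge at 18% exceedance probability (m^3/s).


Q = 150.9 * (1 + (50 - 18)/100) = 199.1880 m^3/s


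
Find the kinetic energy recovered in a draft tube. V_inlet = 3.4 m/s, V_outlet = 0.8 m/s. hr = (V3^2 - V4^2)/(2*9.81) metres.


hr = (3.4^2 - 0.8^2) / (2*9.81) = 0.5566 m


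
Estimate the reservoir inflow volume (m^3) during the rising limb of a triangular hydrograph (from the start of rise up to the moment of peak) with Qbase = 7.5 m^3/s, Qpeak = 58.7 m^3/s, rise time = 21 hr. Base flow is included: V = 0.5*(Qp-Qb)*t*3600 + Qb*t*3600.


V = 0.5*(58.7 - 7.5)*21*3600 + 7.5*21*3600 = 2.5024e+06 m^3


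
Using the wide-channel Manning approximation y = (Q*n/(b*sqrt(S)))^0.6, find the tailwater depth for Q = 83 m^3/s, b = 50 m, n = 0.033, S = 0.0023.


y = (83 * 0.033 / (50 * 0.0023^0.5))^0.6 = 1.0831 m


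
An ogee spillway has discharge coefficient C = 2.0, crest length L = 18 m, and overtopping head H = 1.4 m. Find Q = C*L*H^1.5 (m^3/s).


Q = 2.0 * 18 * 1.4^1.5 = 59.6341 m^3/s


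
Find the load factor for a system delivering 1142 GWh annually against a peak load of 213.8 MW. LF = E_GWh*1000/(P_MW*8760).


LF = 1142 * 1000 / (213.8 * 8760) = 0.6098


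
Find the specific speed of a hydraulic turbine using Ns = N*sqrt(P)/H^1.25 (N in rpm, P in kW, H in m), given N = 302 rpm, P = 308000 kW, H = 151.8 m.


Ns = 302 * 308000^0.5 / 151.8^1.25 = 314.5521


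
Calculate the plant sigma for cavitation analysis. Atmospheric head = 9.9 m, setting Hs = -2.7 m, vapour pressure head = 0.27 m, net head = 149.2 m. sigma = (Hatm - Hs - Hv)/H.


sigma = (9.9 - (-2.7) - 0.27) / 149.2 = 0.0826


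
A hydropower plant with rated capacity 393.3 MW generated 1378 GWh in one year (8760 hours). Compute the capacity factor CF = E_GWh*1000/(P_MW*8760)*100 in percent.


CF = 1378 * 1000 / (393.3 * 8760) * 100 = 39.9964 %


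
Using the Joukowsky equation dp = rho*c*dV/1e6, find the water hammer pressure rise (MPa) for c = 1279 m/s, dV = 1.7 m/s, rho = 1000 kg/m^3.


dp = 1000 * 1279 * 1.7 / 1e6 = 2.1743 MPa


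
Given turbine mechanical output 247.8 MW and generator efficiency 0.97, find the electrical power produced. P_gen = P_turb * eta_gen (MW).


P_gen = 247.8 * 0.97 = 240.3660 MW


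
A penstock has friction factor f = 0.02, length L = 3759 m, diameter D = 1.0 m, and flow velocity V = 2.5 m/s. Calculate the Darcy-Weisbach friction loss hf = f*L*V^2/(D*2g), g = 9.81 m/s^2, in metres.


hf = 0.02 * 3759 * 2.5^2 / (1.0 * 2 * 9.81) = 23.9488 m


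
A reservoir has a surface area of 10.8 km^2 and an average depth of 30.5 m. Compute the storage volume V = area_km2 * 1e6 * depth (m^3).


V = 10.8 * 1e6 * 30.5 = 3.2940e+08 m^3


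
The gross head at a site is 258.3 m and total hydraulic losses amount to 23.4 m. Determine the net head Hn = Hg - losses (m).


Hn = 258.3 - 23.4 = 234.9000 m


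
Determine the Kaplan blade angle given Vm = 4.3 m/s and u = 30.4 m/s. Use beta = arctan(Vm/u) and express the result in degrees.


beta = arctan(4.3 / 30.4) = 8.0509 degrees


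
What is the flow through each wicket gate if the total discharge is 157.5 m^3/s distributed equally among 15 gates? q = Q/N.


q = 157.5 / 15 = 10.5000 m^3/s


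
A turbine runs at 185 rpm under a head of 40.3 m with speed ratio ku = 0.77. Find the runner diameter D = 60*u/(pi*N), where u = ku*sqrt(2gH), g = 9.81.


u = 0.77 * sqrt(2*9.81*40.3) = 21.6517 m/s
D = 60 * 21.6517 / (pi * 185) = 2.2352 m


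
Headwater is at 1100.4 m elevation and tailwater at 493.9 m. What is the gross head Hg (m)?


Hg = 1100.4 - 493.9 = 606.5000 m


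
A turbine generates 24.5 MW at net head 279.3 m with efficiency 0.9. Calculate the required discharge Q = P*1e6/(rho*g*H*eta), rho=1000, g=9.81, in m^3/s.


Q = 24.5 * 1e6 / (1000 * 9.81 * 279.3 * 0.9) = 9.9354 m^3/s


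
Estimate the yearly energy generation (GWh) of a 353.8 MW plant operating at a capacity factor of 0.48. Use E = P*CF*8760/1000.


E = 353.8 * 0.48 * 8760 / 1000 = 1487.6582 GWh


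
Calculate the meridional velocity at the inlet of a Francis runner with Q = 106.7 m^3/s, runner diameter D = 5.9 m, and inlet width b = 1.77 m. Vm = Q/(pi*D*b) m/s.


Vm = 106.7 / (pi * 5.9 * 1.77) = 3.2523 m/s


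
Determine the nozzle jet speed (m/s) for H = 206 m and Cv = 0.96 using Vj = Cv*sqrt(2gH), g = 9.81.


Vj = 0.96 * sqrt(2*9.81*206) = 61.0315 m/s


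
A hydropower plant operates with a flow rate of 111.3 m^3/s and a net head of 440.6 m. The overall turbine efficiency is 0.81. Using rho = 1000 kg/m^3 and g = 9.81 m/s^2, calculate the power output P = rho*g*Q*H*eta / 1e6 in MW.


P = 1000 * 9.81 * 111.3 * 440.6 * 0.81 / 1e6 = 389.6670 MW


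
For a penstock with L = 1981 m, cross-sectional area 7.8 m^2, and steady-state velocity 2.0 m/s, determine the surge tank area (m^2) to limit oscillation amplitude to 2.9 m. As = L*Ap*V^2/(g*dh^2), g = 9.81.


As = 1981 * 7.8 * 2.0^2 / (9.81 * 2.9^2) = 749.1591 m^2


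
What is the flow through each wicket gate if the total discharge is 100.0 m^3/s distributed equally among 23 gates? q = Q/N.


q = 100.0 / 23 = 4.3478 m^3/s


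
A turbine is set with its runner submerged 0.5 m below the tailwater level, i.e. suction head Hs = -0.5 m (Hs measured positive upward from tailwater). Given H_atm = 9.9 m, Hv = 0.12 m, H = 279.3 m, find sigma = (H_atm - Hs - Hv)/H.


sigma = (9.9 - (-0.5) - 0.12) / 279.3 = 0.0368


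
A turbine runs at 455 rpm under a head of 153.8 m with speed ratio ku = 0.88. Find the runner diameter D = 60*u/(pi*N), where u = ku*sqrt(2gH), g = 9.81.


u = 0.88 * sqrt(2*9.81*153.8) = 48.3404 m/s
D = 60 * 48.3404 / (pi * 455) = 2.0291 m


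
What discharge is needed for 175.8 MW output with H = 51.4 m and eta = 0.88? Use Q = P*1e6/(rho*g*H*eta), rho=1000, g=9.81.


Q = 175.8 * 1e6 / (1000 * 9.81 * 51.4 * 0.88) = 396.1905 m^3/s


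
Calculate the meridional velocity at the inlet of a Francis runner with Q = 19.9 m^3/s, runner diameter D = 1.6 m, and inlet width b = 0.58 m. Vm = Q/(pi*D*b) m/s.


Vm = 19.9 / (pi * 1.6 * 0.58) = 6.8258 m/s


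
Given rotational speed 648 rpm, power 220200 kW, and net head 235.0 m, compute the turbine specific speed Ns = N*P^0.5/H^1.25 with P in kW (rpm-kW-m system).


Ns = 648 * 220200^0.5 / 235.0^1.25 = 330.4828


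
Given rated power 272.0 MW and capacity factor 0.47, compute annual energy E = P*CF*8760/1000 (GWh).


E = 272.0 * 0.47 * 8760 / 1000 = 1119.8784 GWh


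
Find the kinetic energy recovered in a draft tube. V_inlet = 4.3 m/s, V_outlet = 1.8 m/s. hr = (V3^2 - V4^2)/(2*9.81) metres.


hr = (4.3^2 - 1.8^2) / (2*9.81) = 0.7773 m


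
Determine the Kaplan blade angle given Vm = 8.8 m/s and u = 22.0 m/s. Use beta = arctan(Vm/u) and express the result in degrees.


beta = arctan(8.8 / 22.0) = 21.8014 degrees


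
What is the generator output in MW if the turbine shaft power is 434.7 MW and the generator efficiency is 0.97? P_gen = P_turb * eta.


P_gen = 434.7 * 0.97 = 421.6590 MW


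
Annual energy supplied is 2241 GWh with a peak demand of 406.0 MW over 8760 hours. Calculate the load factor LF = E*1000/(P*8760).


LF = 2241 * 1000 / (406.0 * 8760) = 0.6301


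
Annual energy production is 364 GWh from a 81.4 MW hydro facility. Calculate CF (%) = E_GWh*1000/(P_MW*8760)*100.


CF = 364 * 1000 / (81.4 * 8760) * 100 = 51.0473 %


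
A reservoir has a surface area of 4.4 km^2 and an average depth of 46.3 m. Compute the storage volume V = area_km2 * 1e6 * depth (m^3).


V = 4.4 * 1e6 * 46.3 = 2.0372e+08 m^3


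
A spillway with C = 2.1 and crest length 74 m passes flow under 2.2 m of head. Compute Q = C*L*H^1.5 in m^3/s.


Q = 2.1 * 74 * 2.2^1.5 = 507.0900 m^3/s


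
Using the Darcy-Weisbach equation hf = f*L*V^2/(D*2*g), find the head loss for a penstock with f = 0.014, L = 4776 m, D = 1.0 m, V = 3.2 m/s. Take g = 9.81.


hf = 0.014 * 4776 * 3.2^2 / (1.0 * 2 * 9.81) = 34.8974 m


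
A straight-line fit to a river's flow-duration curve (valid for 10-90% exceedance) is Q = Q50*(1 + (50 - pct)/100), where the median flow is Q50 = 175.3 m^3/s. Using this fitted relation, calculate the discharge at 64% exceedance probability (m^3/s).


Q = 175.3 * (1 + (50 - 64)/100) = 150.7580 m^3/s


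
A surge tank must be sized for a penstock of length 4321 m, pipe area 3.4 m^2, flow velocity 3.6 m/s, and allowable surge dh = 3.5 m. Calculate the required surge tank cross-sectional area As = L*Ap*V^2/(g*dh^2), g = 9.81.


As = 4321 * 3.4 * 3.6^2 / (9.81 * 3.5^2) = 1584.3936 m^2


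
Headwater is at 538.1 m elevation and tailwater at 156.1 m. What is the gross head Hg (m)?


Hg = 538.1 - 156.1 = 382.0000 m


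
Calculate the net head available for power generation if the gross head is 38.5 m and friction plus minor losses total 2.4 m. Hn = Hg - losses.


Hn = 38.5 - 2.4 = 36.1000 m


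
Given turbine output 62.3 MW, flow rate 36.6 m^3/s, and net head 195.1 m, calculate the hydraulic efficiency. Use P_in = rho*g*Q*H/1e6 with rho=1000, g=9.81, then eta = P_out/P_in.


P_in = 1000 * 9.81 * 36.6 * 195.1 / 1e6 = 70.0499 MW
eta = 62.3 / 70.0499 = 0.8894


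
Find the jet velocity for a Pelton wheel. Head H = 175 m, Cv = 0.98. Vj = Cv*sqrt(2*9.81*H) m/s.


Vj = 0.98 * sqrt(2*9.81*175) = 57.4242 m/s


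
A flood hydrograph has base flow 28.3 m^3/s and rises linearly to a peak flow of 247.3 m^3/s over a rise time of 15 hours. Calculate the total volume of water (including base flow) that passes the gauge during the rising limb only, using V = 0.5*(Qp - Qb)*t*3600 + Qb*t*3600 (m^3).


V = 0.5*(247.3 - 28.3)*15*3600 + 28.3*15*3600 = 7.4412e+06 m^3


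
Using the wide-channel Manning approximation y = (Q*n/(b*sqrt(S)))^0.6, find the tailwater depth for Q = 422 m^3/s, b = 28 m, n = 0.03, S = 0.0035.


y = (422 * 0.03 / (28 * 0.0035^0.5))^0.6 = 3.3880 m


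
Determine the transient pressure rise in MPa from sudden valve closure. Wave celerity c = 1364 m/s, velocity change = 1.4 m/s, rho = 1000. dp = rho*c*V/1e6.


dp = 1000 * 1364 * 1.4 / 1e6 = 1.9096 MPa


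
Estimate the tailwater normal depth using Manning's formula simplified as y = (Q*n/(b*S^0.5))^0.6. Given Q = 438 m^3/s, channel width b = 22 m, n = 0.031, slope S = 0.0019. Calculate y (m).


y = (438 * 0.031 / (22 * 0.0019^0.5))^0.6 = 4.9048 m


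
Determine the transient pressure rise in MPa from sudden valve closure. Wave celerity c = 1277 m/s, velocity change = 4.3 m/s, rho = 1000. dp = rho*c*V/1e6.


dp = 1000 * 1277 * 4.3 / 1e6 = 5.4911 MPa


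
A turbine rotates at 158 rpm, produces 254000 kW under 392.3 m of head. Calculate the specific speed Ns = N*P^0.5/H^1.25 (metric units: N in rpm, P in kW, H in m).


Ns = 158 * 254000^0.5 / 392.3^1.25 = 45.6091


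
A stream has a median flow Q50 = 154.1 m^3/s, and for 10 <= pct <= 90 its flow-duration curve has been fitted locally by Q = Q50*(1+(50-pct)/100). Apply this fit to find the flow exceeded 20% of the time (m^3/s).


Q = 154.1 * (1 + (50 - 20)/100) = 200.3300 m^3/s


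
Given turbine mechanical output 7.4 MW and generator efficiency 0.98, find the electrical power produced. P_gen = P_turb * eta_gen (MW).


P_gen = 7.4 * 0.98 = 7.2520 MW


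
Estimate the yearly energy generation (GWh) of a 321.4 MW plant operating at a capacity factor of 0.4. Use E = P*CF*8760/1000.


E = 321.4 * 0.4 * 8760 / 1000 = 1126.1856 GWh


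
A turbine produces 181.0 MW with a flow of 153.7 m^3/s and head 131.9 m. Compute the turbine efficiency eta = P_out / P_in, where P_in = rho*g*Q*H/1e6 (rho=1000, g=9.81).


P_in = 1000 * 9.81 * 153.7 * 131.9 / 1e6 = 198.8784 MW
eta = 181.0 / 198.8784 = 0.9101


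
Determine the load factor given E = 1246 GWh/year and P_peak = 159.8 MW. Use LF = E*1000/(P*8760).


LF = 1246 * 1000 / (159.8 * 8760) = 0.8901


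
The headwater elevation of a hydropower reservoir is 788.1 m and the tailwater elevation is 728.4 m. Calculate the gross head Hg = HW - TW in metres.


Hg = 788.1 - 728.4 = 59.7000 m


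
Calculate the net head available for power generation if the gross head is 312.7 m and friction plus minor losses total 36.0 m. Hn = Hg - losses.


Hn = 312.7 - 36.0 = 276.7000 m


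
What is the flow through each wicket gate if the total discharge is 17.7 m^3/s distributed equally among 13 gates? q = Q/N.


q = 17.7 / 13 = 1.3615 m^3/s


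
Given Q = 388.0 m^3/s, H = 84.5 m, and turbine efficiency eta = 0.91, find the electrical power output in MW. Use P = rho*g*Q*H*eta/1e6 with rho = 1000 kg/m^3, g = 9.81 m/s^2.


P = 1000 * 9.81 * 388.0 * 84.5 * 0.91 / 1e6 = 292.6839 MW


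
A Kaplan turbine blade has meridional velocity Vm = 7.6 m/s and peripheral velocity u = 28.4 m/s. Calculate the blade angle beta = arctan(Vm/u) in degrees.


beta = arctan(7.6 / 28.4) = 14.9816 degrees


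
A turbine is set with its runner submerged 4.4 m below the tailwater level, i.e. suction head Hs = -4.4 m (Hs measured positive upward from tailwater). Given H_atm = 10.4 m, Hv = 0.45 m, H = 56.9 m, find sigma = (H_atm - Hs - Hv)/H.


sigma = (10.4 - (-4.4) - 0.45) / 56.9 = 0.2522


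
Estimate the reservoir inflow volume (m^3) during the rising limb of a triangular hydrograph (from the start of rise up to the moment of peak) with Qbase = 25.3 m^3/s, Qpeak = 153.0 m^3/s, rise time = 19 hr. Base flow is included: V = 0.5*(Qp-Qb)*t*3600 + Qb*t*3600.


V = 0.5*(153.0 - 25.3)*19*3600 + 25.3*19*3600 = 6.0979e+06 m^3


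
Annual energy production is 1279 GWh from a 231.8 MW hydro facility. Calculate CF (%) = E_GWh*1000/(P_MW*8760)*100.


CF = 1279 * 1000 / (231.8 * 8760) * 100 = 62.9873 %


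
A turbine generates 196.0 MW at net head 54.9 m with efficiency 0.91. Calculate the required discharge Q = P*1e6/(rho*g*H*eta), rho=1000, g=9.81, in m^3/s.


Q = 196.0 * 1e6 / (1000 * 9.81 * 54.9 * 0.91) = 399.9202 m^3/s


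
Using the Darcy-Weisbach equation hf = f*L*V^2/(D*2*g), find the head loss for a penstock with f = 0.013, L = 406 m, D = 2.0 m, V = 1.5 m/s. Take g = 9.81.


hf = 0.013 * 406 * 1.5^2 / (2.0 * 2 * 9.81) = 0.3026 m


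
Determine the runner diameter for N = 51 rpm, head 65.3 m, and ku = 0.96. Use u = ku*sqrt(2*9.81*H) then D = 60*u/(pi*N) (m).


u = 0.96 * sqrt(2*9.81*65.3) = 34.3619 m/s
D = 60 * 34.3619 / (pi * 51) = 12.8679 m


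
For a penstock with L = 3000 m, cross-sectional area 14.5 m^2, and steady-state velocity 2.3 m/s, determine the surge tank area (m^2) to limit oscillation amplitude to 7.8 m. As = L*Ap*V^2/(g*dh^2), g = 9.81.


As = 3000 * 14.5 * 2.3^2 / (9.81 * 7.8^2) = 385.5553 m^2


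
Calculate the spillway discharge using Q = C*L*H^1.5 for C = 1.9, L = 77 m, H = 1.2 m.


Q = 1.9 * 77 * 1.2^1.5 = 192.3163 m^3/s


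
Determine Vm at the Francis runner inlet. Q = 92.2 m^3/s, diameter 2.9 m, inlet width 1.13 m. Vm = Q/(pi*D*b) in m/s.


Vm = 92.2 / (pi * 2.9 * 1.13) = 8.9558 m/s


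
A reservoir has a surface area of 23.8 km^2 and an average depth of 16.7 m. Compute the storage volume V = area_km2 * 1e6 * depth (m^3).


V = 23.8 * 1e6 * 16.7 = 3.9746e+08 m^3


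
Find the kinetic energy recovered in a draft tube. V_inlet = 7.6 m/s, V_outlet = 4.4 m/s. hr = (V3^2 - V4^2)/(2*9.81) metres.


hr = (7.6^2 - 4.4^2) / (2*9.81) = 1.9572 m


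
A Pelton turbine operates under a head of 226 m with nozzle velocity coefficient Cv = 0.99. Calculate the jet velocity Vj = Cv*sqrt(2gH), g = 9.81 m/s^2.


Vj = 0.99 * sqrt(2*9.81*226) = 65.9233 m/s


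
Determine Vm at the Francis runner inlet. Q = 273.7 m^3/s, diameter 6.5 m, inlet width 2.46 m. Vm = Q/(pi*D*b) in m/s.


Vm = 273.7 / (pi * 6.5 * 2.46) = 5.4485 m/s


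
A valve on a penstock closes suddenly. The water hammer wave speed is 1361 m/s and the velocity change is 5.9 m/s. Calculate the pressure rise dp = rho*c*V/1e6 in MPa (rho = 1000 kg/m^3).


dp = 1000 * 1361 * 5.9 / 1e6 = 8.0299 MPa


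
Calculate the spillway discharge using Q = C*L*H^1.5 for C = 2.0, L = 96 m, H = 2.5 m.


Q = 2.0 * 96 * 2.5^1.5 = 758.9466 m^3/s


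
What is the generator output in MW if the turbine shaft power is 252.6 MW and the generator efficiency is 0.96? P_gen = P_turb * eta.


P_gen = 252.6 * 0.96 = 242.4960 MW


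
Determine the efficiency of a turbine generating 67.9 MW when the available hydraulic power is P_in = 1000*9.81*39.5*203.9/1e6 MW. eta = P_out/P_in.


P_in = 1000 * 9.81 * 39.5 * 203.9 / 1e6 = 79.0102 MW
eta = 67.9 / 79.0102 = 0.8594


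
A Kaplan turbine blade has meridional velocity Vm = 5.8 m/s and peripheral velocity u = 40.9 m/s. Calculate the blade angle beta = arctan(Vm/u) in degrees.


beta = arctan(5.8 / 40.9) = 8.0713 degrees


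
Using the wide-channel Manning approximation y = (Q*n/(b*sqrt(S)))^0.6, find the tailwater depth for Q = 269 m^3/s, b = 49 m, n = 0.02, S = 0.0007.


y = (269 * 0.02 / (49 * 0.0007^0.5))^0.6 = 2.3487 m


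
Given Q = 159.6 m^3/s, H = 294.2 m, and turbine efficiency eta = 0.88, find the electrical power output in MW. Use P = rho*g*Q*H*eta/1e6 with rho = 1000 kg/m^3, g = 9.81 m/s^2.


P = 1000 * 9.81 * 159.6 * 294.2 * 0.88 / 1e6 = 405.3473 MW


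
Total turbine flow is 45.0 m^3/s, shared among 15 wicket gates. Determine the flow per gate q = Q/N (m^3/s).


q = 45.0 / 15 = 3.0000 m^3/s


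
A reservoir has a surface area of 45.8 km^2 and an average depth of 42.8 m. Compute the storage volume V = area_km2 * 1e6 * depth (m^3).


V = 45.8 * 1e6 * 42.8 = 1.9602e+09 m^3


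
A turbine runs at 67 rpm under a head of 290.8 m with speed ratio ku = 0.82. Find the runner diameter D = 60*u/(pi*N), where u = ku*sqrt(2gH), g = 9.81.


u = 0.82 * sqrt(2*9.81*290.8) = 61.9385 m/s
D = 60 * 61.9385 / (pi * 67) = 17.6558 m


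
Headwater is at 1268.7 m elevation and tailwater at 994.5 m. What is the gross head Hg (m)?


Hg = 1268.7 - 994.5 = 274.2000 m


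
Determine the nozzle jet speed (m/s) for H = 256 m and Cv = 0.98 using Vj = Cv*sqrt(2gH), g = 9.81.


Vj = 0.98 * sqrt(2*9.81*256) = 69.4537 m/s


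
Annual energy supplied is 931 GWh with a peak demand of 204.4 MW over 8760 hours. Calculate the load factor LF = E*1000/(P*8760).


LF = 931 * 1000 / (204.4 * 8760) = 0.5200


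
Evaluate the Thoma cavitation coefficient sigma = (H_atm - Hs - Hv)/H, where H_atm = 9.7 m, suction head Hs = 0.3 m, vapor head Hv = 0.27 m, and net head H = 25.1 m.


sigma = (9.7 - 0.3 - 0.27) / 25.1 = 0.3637


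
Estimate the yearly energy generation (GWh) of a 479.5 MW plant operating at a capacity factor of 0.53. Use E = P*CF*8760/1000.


E = 479.5 * 0.53 * 8760 / 1000 = 2226.2226 GWh


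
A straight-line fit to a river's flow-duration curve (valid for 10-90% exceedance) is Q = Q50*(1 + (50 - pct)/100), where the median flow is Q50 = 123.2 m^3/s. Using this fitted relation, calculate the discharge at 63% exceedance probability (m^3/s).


Q = 123.2 * (1 + (50 - 63)/100) = 107.1840 m^3/s


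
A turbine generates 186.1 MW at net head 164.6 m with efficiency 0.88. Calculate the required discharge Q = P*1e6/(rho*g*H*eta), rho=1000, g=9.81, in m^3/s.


Q = 186.1 * 1e6 / (1000 * 9.81 * 164.6 * 0.88) = 130.9679 m^3/s


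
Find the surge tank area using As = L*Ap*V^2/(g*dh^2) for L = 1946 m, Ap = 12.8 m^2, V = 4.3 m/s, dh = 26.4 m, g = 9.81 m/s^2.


As = 1946 * 12.8 * 4.3^2 / (9.81 * 26.4^2) = 67.3617 m^2


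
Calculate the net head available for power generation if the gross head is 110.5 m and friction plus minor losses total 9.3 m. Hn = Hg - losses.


Hn = 110.5 - 9.3 = 101.2000 m


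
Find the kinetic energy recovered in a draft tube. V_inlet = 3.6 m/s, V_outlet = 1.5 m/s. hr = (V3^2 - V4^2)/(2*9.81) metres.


hr = (3.6^2 - 1.5^2) / (2*9.81) = 0.5459 m


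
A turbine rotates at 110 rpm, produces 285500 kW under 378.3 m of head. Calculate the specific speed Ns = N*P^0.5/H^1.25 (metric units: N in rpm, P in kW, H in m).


Ns = 110 * 285500^0.5 / 378.3^1.25 = 35.2290


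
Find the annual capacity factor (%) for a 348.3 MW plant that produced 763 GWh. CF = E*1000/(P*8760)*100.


CF = 763 * 1000 / (348.3 * 8760) * 100 = 25.0073 %


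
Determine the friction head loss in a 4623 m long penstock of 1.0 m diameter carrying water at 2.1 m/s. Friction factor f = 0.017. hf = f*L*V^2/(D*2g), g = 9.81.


hf = 0.017 * 4623 * 2.1^2 / (1.0 * 2 * 9.81) = 17.6649 m


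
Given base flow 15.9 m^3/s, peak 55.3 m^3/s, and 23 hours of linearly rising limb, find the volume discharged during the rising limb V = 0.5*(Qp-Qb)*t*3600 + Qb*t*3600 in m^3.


V = 0.5*(55.3 - 15.9)*23*3600 + 15.9*23*3600 = 2.9477e+06 m^3


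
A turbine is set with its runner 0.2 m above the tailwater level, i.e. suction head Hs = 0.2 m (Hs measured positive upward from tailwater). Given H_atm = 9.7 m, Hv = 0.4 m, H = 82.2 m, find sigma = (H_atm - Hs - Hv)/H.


sigma = (9.7 - 0.2 - 0.4) / 82.2 = 0.1107


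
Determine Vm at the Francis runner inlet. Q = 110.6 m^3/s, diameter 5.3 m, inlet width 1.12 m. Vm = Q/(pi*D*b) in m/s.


Vm = 110.6 / (pi * 5.3 * 1.12) = 5.9308 m/s


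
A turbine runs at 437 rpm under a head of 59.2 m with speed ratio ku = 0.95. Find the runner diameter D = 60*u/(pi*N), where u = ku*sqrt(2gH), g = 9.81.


u = 0.95 * sqrt(2*9.81*59.2) = 32.3768 m/s
D = 60 * 32.3768 / (pi * 437) = 1.4150 m


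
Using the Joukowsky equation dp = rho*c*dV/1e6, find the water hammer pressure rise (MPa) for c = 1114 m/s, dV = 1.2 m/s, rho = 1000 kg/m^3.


dp = 1000 * 1114 * 1.2 / 1e6 = 1.3368 MPa


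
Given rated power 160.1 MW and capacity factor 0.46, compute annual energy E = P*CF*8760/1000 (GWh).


E = 160.1 * 0.46 * 8760 / 1000 = 645.1390 GWh


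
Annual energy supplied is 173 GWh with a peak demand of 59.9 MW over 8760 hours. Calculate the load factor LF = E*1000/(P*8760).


LF = 173 * 1000 / (59.9 * 8760) = 0.3297


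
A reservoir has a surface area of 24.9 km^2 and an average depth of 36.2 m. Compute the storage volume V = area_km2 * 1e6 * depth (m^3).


V = 24.9 * 1e6 * 36.2 = 9.0138e+08 m^3


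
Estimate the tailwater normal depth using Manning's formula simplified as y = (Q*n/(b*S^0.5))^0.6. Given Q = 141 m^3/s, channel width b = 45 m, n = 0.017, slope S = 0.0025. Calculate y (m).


y = (141 * 0.017 / (45 * 0.0025^0.5))^0.6 = 1.0387 m


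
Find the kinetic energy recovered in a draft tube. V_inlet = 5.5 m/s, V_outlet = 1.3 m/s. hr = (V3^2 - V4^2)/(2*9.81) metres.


hr = (5.5^2 - 1.3^2) / (2*9.81) = 1.4557 m


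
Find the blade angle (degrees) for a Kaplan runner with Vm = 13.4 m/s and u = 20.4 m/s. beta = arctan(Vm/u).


beta = arctan(13.4 / 20.4) = 33.2994 degrees


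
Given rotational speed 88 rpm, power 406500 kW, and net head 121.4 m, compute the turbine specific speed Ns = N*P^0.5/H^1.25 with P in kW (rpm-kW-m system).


Ns = 88 * 406500^0.5 / 121.4^1.25 = 139.2322


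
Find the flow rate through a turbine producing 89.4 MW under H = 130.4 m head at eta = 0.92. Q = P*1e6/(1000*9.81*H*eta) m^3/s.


Q = 89.4 * 1e6 / (1000 * 9.81 * 130.4 * 0.92) = 75.9632 m^3/s


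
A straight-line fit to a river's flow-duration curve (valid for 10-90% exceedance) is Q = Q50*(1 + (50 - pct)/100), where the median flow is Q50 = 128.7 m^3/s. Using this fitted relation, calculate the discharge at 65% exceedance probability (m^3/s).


Q = 128.7 * (1 + (50 - 65)/100) = 109.3950 m^3/s


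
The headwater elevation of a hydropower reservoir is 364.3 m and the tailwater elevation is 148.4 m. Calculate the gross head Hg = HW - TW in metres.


Hg = 364.3 - 148.4 = 215.9000 m


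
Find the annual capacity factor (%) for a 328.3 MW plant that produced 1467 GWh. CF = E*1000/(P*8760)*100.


CF = 1467 * 1000 / (328.3 * 8760) * 100 = 51.0100 %


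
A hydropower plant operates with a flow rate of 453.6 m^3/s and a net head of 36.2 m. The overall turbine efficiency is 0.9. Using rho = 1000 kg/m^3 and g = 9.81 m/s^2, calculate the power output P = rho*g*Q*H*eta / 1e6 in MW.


P = 1000 * 9.81 * 453.6 * 36.2 * 0.9 / 1e6 = 144.9750 MW


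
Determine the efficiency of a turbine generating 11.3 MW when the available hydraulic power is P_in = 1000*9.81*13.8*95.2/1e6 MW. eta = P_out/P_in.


P_in = 1000 * 9.81 * 13.8 * 95.2 / 1e6 = 12.8880 MW
eta = 11.3 / 12.8880 = 0.8768


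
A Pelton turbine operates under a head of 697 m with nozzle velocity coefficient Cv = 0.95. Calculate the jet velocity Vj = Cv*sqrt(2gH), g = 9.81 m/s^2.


Vj = 0.95 * sqrt(2*9.81*697) = 111.0937 m/s


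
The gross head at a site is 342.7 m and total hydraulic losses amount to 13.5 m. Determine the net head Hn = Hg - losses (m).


Hn = 342.7 - 13.5 = 329.2000 m


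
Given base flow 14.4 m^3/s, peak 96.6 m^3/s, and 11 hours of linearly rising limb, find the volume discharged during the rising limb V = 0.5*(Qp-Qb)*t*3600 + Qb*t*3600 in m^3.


V = 0.5*(96.6 - 14.4)*11*3600 + 14.4*11*3600 = 2.1978e+06 m^3


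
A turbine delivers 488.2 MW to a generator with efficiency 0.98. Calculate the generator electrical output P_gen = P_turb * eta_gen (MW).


P_gen = 488.2 * 0.98 = 478.4360 MW


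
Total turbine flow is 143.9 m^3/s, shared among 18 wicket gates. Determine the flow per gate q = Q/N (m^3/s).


q = 143.9 / 18 = 7.9944 m^3/s


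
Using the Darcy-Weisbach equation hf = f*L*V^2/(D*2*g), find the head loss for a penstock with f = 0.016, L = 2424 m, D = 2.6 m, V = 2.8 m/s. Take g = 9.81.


hf = 0.016 * 2424 * 2.8^2 / (2.6 * 2 * 9.81) = 5.9607 m


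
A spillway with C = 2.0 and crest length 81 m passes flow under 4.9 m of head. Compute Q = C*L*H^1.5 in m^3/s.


Q = 2.0 * 81 * 4.9^1.5 = 1757.1512 m^3/s


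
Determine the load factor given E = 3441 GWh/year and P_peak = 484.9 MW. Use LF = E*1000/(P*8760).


LF = 3441 * 1000 / (484.9 * 8760) = 0.8101


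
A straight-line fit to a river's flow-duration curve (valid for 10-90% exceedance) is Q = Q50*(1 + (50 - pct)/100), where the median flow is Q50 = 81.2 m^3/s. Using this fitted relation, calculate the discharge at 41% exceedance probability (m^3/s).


Q = 81.2 * (1 + (50 - 41)/100) = 88.5080 m^3/s


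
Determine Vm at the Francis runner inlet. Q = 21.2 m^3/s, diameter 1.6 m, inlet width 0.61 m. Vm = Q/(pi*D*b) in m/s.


Vm = 21.2 / (pi * 1.6 * 0.61) = 6.9141 m/s


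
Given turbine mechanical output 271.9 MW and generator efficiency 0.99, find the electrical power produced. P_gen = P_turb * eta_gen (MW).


P_gen = 271.9 * 0.99 = 269.1810 MW


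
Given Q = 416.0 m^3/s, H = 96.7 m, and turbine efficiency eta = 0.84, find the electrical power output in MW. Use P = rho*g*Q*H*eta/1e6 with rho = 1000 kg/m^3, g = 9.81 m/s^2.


P = 1000 * 9.81 * 416.0 * 96.7 * 0.84 / 1e6 = 331.4882 MW


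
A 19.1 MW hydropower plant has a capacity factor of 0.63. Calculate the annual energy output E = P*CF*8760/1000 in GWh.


E = 19.1 * 0.63 * 8760 / 1000 = 105.4091 GWh


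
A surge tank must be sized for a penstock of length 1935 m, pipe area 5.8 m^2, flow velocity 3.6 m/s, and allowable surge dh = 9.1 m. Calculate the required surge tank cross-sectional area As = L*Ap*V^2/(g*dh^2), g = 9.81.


As = 1935 * 5.8 * 3.6^2 / (9.81 * 9.1^2) = 179.0450 m^2


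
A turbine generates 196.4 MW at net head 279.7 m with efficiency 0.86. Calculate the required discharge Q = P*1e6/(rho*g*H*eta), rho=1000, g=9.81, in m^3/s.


Q = 196.4 * 1e6 / (1000 * 9.81 * 279.7 * 0.86) = 83.2303 m^3/s


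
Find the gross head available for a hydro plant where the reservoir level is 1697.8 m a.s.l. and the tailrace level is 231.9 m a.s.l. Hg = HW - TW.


Hg = 1697.8 - 231.9 = 1465.9000 m


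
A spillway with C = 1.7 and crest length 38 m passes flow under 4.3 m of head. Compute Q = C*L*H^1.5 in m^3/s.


Q = 1.7 * 38 * 4.3^1.5 = 576.0169 m^3/s


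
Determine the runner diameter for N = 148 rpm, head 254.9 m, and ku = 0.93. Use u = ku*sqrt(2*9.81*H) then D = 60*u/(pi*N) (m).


u = 0.93 * sqrt(2*9.81*254.9) = 65.7684 m/s
D = 60 * 65.7684 / (pi * 148) = 8.4871 m


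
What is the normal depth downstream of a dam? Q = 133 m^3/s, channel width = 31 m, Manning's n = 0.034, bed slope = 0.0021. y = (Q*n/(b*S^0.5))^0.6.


y = (133 * 0.034 / (31 * 0.0021^0.5))^0.6 = 2.0032 m


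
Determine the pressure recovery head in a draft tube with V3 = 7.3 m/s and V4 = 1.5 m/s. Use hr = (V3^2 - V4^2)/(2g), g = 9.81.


hr = (7.3^2 - 1.5^2) / (2*9.81) = 2.6014 m


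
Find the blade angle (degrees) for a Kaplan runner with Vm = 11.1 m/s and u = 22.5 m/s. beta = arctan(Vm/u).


beta = arctan(11.1 / 22.5) = 26.2587 degrees


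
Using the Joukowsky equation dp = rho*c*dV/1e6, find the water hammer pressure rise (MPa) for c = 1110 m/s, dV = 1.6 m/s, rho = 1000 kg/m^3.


dp = 1000 * 1110 * 1.6 / 1e6 = 1.7760 MPa


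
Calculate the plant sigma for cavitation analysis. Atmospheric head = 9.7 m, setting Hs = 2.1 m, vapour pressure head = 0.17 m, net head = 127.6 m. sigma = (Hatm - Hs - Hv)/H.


sigma = (9.7 - 2.1 - 0.17) / 127.6 = 0.0582


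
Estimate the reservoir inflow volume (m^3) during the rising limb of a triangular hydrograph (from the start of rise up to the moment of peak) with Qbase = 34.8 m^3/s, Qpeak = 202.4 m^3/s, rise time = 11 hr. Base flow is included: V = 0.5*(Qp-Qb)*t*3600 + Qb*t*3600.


V = 0.5*(202.4 - 34.8)*11*3600 + 34.8*11*3600 = 4.6966e+06 m^3
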